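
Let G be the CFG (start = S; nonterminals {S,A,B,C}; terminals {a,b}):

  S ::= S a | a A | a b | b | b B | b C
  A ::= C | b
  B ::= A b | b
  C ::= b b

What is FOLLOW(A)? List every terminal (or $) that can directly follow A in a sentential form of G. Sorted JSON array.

FIRST iteration:
round 1:
  A via A→b: +{b}
  B via B→A b: +{b}
  C via C→b b: +{b}
  S via S→a A: +{a}
  S via S→b: +{b}
  FIRST[S]={a,b}  FIRST[A]={b}  FIRST[B]={b}  FIRST[C]={b}
round 2: done
  FIRST[S]={a,b}  FIRST[A]={b}  FIRST[B]={b}  FIRST[C]={b}

FOLLOW sets:
initialize: $ ∈ FOLLOW(S)
[1]
  B→A b: FOLLOW(A) ⊇ FIRST(b) = {b}; new: +{b}
  S→S a: FOLLOW(S) ⊇ FIRST(a) = {a}; new: +{a}
  S→a A: FOLLOW(A) ⊇ FOLLOW(S) ⊇ {$,a}; new: +{$,a}
  S→b B: FOLLOW(B) ⊇ FOLLOW(S) ⊇ {$,a}; new: +{$,a}
  S→b C: FOLLOW(C) ⊇ FOLLOW(S) ⊇ {$,a}; new: +{$,a}
  FOLLOW(S)={$,a}  FOLLOW(A)={$,a,b}  FOLLOW(B)={$,a}  FOLLOW(C)={$,a}
[2]
  A→C: FOLLOW(C) ⊇ FOLLOW(A) ⊇ {$,a,b}; new: +{b}
  FOLLOW(S)={$,a}  FOLLOW(A)={$,a,b}  FOLLOW(B)={$,a}  FOLLOW(C)={$,a,b}
[3] (stable)
  FOLLOW(S)={$,a}  FOLLOW(A)={$,a,b}  FOLLOW(B)={$,a}  FOLLOW(C)={$,a,b}

FOLLOW(A) = ["$", "a", "b"]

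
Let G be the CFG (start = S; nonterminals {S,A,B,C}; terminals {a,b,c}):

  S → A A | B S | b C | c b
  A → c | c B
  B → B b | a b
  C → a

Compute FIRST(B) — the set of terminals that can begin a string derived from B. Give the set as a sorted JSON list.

Compute FIRST by fixpoint:
pass 1:
  A via A→c: +{c}
  B via B→a b: +{a}
  C via C→a: +{a}
  S via S→A A: +{c}
  S via S→B S: +{a}
  S via S→b C: +{b}
  S: {a,b,c}  A: {c}  B: {a}  C: {a}
pass 2: done
  S: {a,b,c}  A: {c}  B: {a}  C: {a}

FIRST(B) = ["a"]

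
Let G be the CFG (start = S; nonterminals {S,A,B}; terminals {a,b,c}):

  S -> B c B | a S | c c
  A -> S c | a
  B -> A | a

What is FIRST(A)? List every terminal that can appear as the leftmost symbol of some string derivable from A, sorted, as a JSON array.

FIRST sets, iterate to fixpoint:
iter 1:
  A via A→a: +{a}
  B via B→A: +{a}
  S via S→B c B: +{a}
  S via S→c c: +{c}
  FIRST[S]={a,c}  FIRST[A]={a}  FIRST[B]={a}
iter 2:
  A via A→S c: +{c}
  B via B→A: +{c}
  FIRST[S]={a,c}  FIRST[A]={a,c}  FIRST[B]={a,c}
iter 3: done
  FIRST[S]={a,c}  FIRST[A]={a,c}  FIRST[B]={a,c}

FIRST(A) = ["a", "c"]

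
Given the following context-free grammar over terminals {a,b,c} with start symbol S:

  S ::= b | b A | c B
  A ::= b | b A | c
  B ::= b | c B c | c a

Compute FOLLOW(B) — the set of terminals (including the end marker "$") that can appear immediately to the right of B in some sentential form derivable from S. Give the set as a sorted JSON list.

Compute FIRST by fixpoint:
round 1:
  A via A→b: +{b}
  A via A→c: +{c}
  B via B→b: +{b}
  B via B→c B c: +{c}
  S via S→b: +{b}
  S via S→c B: +{c}
  S: {b,c}  A: {b,c}  B: {b,c}
round 2: — fixpoint
  S: {b,c}  A: {b,c}  B: {b,c}

Compute FOLLOW by fixpoint:
seed FOLLOW(S) with $
pass 1:
  B→c B c: FOLLOW(B) ⊇ FIRST(c) = {c}; new: +{c}
  S→b A: FOLLOW(A) ⊇ FOLLOW(S) ⊇ {$}; new: +{$}
  S→c B: FOLLOW(B) ⊇ FOLLOW(S) ⊇ {$}; new: +{$}
  FOLLOW(S)={$}  FOLLOW(A)={$}  FOLLOW(B)={$,c}
pass 2: (stable)
  FOLLOW(S)={$}  FOLLOW(A)={$}  FOLLOW(B)={$,c}

FOLLOW(B) = ["$", "c"]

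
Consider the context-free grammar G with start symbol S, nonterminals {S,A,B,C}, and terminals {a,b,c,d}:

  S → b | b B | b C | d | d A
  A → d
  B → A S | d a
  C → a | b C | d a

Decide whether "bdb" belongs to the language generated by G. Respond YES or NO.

Convert to CNF:
  S -> T0 A | T2 B | T2 C | b | d
  A -> d
  B -> A S | T0 T1
  C -> T0 T1 | T2 C | a
  T0 -> d
  T1 -> a
  T2 -> b

CYK table (by increasing span):
  cell(0,0) b: {S,T2}  orig:{S}
  cell(1,1) d: {A,S,T0}  orig:{A,S}
  cell(2,2) b: {S,T2}  orig:{S}
  cell(0,1) bd: ∅
  cell(1,2) db: {B}
  cell(0,2) bdb: {S}

S ∈ T[0,2] ⇒ YES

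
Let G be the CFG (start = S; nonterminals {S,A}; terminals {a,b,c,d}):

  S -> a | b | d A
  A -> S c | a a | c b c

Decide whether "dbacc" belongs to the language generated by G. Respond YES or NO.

Convert to CNF:
  S -> T3 A | a | b
  A -> S T0 | T0 X4 | T1 T1
  T0 -> c
  T1 -> a
  T2 -> b
  T3 -> d
  X4 -> T2 T0

CYK table (by increasing span):
  T[0,0] 'd' = {T3}  orig:{}
  T[1,1] 'b' = {S,T2}  orig:{S}
  T[2,2] 'a' = {S,T1}  orig:{S}
  T[3,3] 'c' = {T0}  orig:{}
  T[4,4] 'c' = {T0}  orig:{}
  T[0,1] 'db' = ∅
  T[1,2] 'ba' = ∅
  T[2,3] 'ac' = {A}
  T[3,4] 'cc' = ∅
  T[0,2] 'dba' = ∅
  T[1,3] 'bac' = ∅
  T[2,4] 'acc' = ∅
  T[0,3] 'dbac' = ∅
  T[1,4] 'bacc' = ∅
  T[0,4] 'dbacc' = ∅

S ∉ T[0,4] ⇒ NO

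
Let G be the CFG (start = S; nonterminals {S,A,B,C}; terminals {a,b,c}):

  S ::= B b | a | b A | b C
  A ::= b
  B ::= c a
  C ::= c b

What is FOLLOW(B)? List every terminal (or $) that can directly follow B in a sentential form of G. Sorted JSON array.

FIRST iteration:
round 1:
  A via A→b: +{b}
  B via B→c a: +{c}
  C via C→c b: +{c}
  S via S→B b: +{c}
  S via S→a: +{a}
  S via S→b A: +{b}
  S: {a,b,c}  A: {b}  B: {c}  C: {c}
round 2: — fixpoint
  S: {a,b,c}  A: {b}  B: {c}  C: {c}

Compute FOLLOW by fixpoint:
FOLLOW(S) := {$}
iter 1:
  S→B b: FOLLOW(B) ⊇ FIRST(b) = {b}; new: +{b}
  S→b A: FOLLOW(A) ⊇ FOLLOW(S) ⊇ {$}; new: +{$}
  S→b C: FOLLOW(C) ⊇ FOLLOW(S) ⊇ {$}; new: +{$}
  S: {$}  A: {$}  B: {b}  C: {$}
iter 2: (no change)
  S: {$}  A: {$}  B: {b}  C: {$}

FOLLOW(B) = ["b"]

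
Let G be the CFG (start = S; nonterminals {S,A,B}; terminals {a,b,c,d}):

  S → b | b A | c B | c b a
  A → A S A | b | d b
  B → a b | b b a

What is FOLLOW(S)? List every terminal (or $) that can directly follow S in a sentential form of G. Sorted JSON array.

FIRST sets, iterate to fixpoint:
[1]
  A via A→b: +{b}
  A via A→d b: +{d}
  B via B→a b: +{a}
  B via B→b b a: +{b}
  S via S→b: +{b}
  S via S→c B: +{c}
  FIRST(S)={b,c}  FIRST(A)={b,d}  FIRST(B)={a,b}
[2] done
  FIRST(S)={b,c}  FIRST(A)={b,d}  FIRST(B)={a,b}

FOLLOW sets:
FOLLOW(S) := {$}
pass 1:
  A→A S A: FOLLOW(A) ⊇ FIRST(S) = {b,c}; new: +{b,c}
  A→A S A: FOLLOW(S) ⊇ FIRST(A) = {b,d}; new: +{b,d}
  S→b A: FOLLOW(A) ⊇ FOLLOW(S) ⊇ {$,b,d}; new: +{$,d}
  S→c B: FOLLOW(B) ⊇ FOLLOW(S) ⊇ {$,b,d}; new: +{$,b,d}
  FOLLOW[S]={$,b,d}  FOLLOW[A]={$,b,c,d}  FOLLOW[B]={$,b,d}
pass 2: — fixpoint
  FOLLOW[S]={$,b,d}  FOLLOW[A]={$,b,c,d}  FOLLOW[B]={$,b,d}

FOLLOW(S) = ["$", "b", "d"]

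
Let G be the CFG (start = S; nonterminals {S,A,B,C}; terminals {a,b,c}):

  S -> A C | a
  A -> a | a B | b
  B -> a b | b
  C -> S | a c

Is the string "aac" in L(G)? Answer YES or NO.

Convert to CNF:
  S -> A C | a
  A -> T0 B | a | b
  B -> T0 T1 | b
  C -> A C | T0 T2 | a
  T0 -> a
  T1 -> b
  T2 -> c

CYK fill:
  T[0,0] 'a' = {A,C,S,T0}  orig:{A,C,S}
  T[1,1] 'a' = {A,C,S,T0}  orig:{A,C,S}
  T[2,2] 'c' = {T2}  orig:{}
  T[0,1] 'aa' = {C,S}
  T[1,2] 'ac' = {C}
  T[0,2] 'aac' = {C,S}

S ∈ T[0,2] ⇒ YES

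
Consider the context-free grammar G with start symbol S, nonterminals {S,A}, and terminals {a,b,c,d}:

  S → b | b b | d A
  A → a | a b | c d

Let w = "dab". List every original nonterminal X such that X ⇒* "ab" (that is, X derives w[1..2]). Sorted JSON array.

CNF form of G:
  S -> T1 T1 | T3 A | b
  A -> T0 T1 | T2 T3 | a
  T0 -> a
  T1 -> b
  T2 -> c
  T3 -> d

CYK table (by increasing span), restricted to cells inside w[1..2]:
  [1..1]={A,T0}  "a"  orig:{A}
  [2..2]={S,T1}  "b"  orig:{S}
  [1..2]={A}  "ab"

Original NTs in T[1,2] deriving "ab": ["A"]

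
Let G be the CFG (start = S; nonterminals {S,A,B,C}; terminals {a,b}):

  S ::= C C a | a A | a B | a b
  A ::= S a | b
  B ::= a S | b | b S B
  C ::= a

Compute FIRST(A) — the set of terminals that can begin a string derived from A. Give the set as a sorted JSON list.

FIRST sets, iterate to fixpoint:
[1]
  A via A→b: +{b}
  B via B→a S: +{a}
  B via B→b: +{b}
  C via C→a: +{a}
  S via S→C C a: +{a}
  S: {a}  A: {b}  B: {a,b}  C: {a}
[2]
  A via A→S a: +{a}
  S: {a}  A: {a,b}  B: {a,b}  C: {a}
[3] (no change)
  S: {a}  A: {a,b}  B: {a,b}  C: {a}

FIRST(A) = ["a", "b"]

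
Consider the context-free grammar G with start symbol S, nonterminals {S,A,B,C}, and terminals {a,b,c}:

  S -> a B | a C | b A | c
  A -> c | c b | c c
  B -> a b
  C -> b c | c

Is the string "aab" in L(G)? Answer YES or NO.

CNF form of G:
  S -> T1 A | T2 B | T2 C | c
  A -> T0 T0 | T0 T1 | c
  B -> T2 T1
  C -> T1 T0 | c
  T0 -> c
  T1 -> b
  T2 -> a

Fill CYK table bottom-up:
  [0..0]={T2}  "a"  orig:{}
  [1..1]={T2}  "a"  orig:{}
  [2..2]={T1}  "b"  orig:{}
  [0..1]=∅  "aa"
  [1..2]={B}  "ab"
  [0..2]={S}  "aab"

S ∈ T[0,2] ⇒ YES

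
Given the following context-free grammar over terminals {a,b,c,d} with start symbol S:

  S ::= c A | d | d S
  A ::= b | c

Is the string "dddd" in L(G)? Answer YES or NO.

CNF form of G:
  S -> T0 A | T1 S | d
  A -> b | c
  T0 -> c
  T1 -> d

Fill CYK table bottom-up:
  cell(0,0) d: {S,T1}  orig:{S}
  cell(1,1) d: {S,T1}  orig:{S}
  cell(2,2) d: {S,T1}  orig:{S}
  cell(3,3) d: {S,T1}  orig:{S}
  cell(0,1) dd: {S}
  cell(1,2) dd: {S}
  cell(2,3) dd: {S}
  cell(0,2) ddd: {S}
  cell(1,3) ddd: {S}
  cell(0,3) dddd: {S}

S ∈ T[0,3] ⇒ YES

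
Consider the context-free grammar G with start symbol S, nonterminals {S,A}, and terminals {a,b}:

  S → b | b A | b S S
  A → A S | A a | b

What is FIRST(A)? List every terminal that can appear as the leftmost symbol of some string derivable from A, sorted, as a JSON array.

FIRST sets, iterate to fixpoint:
round 1:
  A via A→b: +{b}
  S via S→b: +{b}
  FIRST(S)={b}  FIRST(A)={b}
round 2: (stable)
  FIRST(S)={b}  FIRST(A)={b}

FIRST(A) = ["b"]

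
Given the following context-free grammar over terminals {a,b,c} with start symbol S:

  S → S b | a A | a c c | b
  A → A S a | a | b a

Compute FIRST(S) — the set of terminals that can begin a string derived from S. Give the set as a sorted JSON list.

Compute FIRST by fixpoint:
round 1:
  A via A→a: +{a}
  A via A→b a: +{b}
  S via S→a A: +{a}
  S via S→b: +{b}
  FIRST[S]={a,b}  FIRST[A]={a,b}
round 2: done
  FIRST[S]={a,b}  FIRST[A]={a,b}

FIRST(S) = ["a", "b"]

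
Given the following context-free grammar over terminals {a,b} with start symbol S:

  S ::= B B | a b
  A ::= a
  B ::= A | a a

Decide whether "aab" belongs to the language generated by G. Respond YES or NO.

CNF form of G:
  S -> B B | T0 T1
  A -> a
  B -> T0 T0 | a
  T0 -> a
  T1 -> b

Fill CYK table bottom-up:
  [0..0]={A,B,T0}  "a"  orig:{A,B}
  [1..1]={A,B,T0}  "a"  orig:{A,B}
  [2..2]={T1}  "b"  orig:{}
  [0..1]={B,S}  "aa"
  [1..2]={S}  "ab"
  [0..2]=∅  "aab"

S ∉ T[0,2] ⇒ NO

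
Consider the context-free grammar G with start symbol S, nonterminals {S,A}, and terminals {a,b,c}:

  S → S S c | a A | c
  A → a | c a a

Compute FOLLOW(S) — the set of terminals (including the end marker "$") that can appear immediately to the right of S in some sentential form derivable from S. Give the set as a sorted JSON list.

FIRST iteration:
iter 1:
  A via A→a: +{a}
  A via A→c a a: +{c}
  S via S→a A: +{a}
  S via S→c: +{c}
  S: {a,c}  A: {a,c}
iter 2: — fixpoint
  S: {a,c}  A: {a,c}

Compute FOLLOW by fixpoint:
seed FOLLOW(S) with $
[1]
  S→S S c: FOLLOW(S) ⊇ FIRST(S) = {a,c}; new: +{a,c}
  S→a A: FOLLOW(A) ⊇ FOLLOW(S) ⊇ {$,a,c}; new: +{$,a,c}
  S: {$,a,c}  A: {$,a,c}
[2] — fixpoint
  S: {$,a,c}  A: {$,a,c}

FOLLOW(S) = ["$", "a", "c"]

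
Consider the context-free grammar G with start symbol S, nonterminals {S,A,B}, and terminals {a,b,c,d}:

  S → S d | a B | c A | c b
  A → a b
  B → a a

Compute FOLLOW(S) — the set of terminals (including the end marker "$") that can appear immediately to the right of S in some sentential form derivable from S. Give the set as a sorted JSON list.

FIRST iteration:
iter 1:
  A via A→a b: +{a}
  B via B→a a: +{a}
  S via S→a B: +{a}
  S via S→c A: +{c}
  FIRST[S]={a,c}  FIRST[A]={a}  FIRST[B]={a}
iter 2: (no change)
  FIRST[S]={a,c}  FIRST[A]={a}  FIRST[B]={a}

FOLLOW sets:
seed FOLLOW(S) with $
[1]
  S→S d: FOLLOW(S) ⊇ FIRST(d) = {d}; new: +{d}
  S→a B: FOLLOW(B) ⊇ FOLLOW(S) ⊇ {$,d}; new: +{$,d}
  S→c A: FOLLOW(A) ⊇ FOLLOW(S) ⊇ {$,d}; new: +{$,d}
  FOLLOW[S]={$,d}  FOLLOW[A]={$,d}  FOLLOW[B]={$,d}
[2] — fixpoint
  FOLLOW[S]={$,d}  FOLLOW[A]={$,d}  FOLLOW[B]={$,d}

FOLLOW(S) = ["$", "d"]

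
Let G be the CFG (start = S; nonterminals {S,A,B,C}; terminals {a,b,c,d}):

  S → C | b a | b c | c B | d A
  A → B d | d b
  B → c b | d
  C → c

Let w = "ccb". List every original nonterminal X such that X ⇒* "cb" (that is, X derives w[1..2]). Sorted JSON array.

CNF form of G:
  S -> T0 A | T1 T2 | T1 T3 | T2 B | c
  A -> B T0 | T0 T1
  B -> T2 T1 | d
  C -> c
  T0 -> d
  T1 -> b
  T2 -> c
  T3 -> a

CYK table (by increasing span), restricted to cells inside w[1..2]:
  [1..1]={C,S,T2}  "c"  orig:{C,S}
  [2..2]={T1}  "b"  orig:{}
  [1..2]={B}  "cb"

Original NTs in T[1,2] deriving "cb": ["B"]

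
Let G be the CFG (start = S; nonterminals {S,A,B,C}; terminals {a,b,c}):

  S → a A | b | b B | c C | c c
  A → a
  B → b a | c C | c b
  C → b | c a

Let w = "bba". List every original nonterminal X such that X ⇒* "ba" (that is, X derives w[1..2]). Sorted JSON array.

Convert to CNF:
  S -> T0 B | T1 A | T2 C | T2 T2 | b
  A -> a
  B -> T0 T1 | T2 C | T2 T0
  C -> T2 T1 | b
  T0 -> b
  T1 -> a
  T2 -> c

CYK fill, restricted to cells inside w[1..2]:
  T[1,1] 'b' = {C,S,T0}  orig:{C,S}
  T[2,2] 'a' = {A,T1}  orig:{A}
  T[1,2] 'ba' = {B}

Original NTs in T[1,2] deriving "ba": ["B"]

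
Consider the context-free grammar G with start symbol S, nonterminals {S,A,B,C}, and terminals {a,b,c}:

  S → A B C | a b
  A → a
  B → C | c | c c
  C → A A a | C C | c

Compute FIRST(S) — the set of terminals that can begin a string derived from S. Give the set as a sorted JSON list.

FIRST sets, iterate to fixpoint:
pass 1:
  A via A→a: +{a}
  B via B→c: +{c}
  C via C→A A a: +{a}
  C via C→c: +{c}
  S via S→A B C: +{a}
  FIRST[S]={a}  FIRST[A]={a}  FIRST[B]={c}  FIRST[C]={a,c}
pass 2:
  B via B→C: +{a}
  FIRST[S]={a}  FIRST[A]={a}  FIRST[B]={a,c}  FIRST[C]={a,c}
pass 3: (stable)
  FIRST[S]={a}  FIRST[A]={a}  FIRST[B]={a,c}  FIRST[C]={a,c}

FIRST(S) = ["a"]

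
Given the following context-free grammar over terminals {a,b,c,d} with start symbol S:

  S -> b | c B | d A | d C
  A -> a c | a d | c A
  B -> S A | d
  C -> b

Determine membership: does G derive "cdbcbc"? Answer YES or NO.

CNF form of G:
  S -> T1 B | T2 A | T2 C | b
  A -> T0 T1 | T0 T2 | T1 A
  B -> S A | d
  C -> b
  T0 -> a
  T1 -> c
  T2 -> d

CYK table (by increasing span):
  cell(0,0) c: {T1}  orig:{}
  cell(1,1) d: {B,T2}  orig:{B}
  cell(2,2) b: {C,S}
  cell(3,3) c: {T1}  orig:{}
  cell(4,4) b: {C,S}
  cell(5,5) c: {T1}  orig:{}
  cell(0,1) cd: {S}
  cell(1,2) db: {S}
  cell(2,3) bc: ∅
  cell(3,4) cb: ∅
  cell(4,5) bc: ∅
  cell(0,2) cdb: ∅
  cell(1,3) dbc: ∅
  cell(2,4) bcb: ∅
  cell(3,5) cbc: ∅
  cell(0,3) cdbc: ∅
  cell(1,4) dbcb: ∅
  cell(2,5) bcbc: ∅
  cell(0,4) cdbcb: ∅
  cell(1,5) dbcbc: ∅
  cell(0,5) cdbcbc: ∅

S ∉ T[0,5] ⇒ NO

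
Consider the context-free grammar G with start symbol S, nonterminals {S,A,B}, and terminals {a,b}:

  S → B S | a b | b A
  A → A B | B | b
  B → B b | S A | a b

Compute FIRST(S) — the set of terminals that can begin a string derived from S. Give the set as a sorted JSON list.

FIRST iteration:
round 1:
  A via A→b: +{b}
  B via B→a b: +{a}
  S via S→B S: +{a}
  S via S→b A: +{b}
  S: {a,b}  A: {b}  B: {a}
round 2:
  A via A→B: +{a}
  B via B→S A: +{b}
  S: {a,b}  A: {a,b}  B: {a,b}
round 3: — fixpoint
  S: {a,b}  A: {a,b}  B: {a,b}

FIRST(S) = ["a", "b"]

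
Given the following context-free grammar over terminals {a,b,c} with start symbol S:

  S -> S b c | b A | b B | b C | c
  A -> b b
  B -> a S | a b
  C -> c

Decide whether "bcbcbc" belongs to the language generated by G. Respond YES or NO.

CNF form of G:
  S -> S X3 | T0 A | T0 B | T0 C | c
  A -> T0 T0
  B -> T1 S | T1 T0
  C -> c
  T0 -> b
  T1 -> a
  T2 -> c
  X3 -> T0 T2

CYK table (by increasing span):
  cell(0,0) b: {T0}  orig:{}
  cell(1,1) c: {C,S,T2}  orig:{C,S}
  cell(2,2) b: {T0}  orig:{}
  cell(3,3) c: {C,S,T2}  orig:{C,S}
  cell(4,4) b: {T0}  orig:{}
  cell(5,5) c: {C,S,T2}  orig:{C,S}
  cell(0,1) bc: {S,X3}  orig:{S}
  cell(1,2) cb: ∅
  cell(2,3) bc: {S,X3}  orig:{S}
  cell(3,4) cb: ∅
  cell(4,5) bc: {S,X3}  orig:{S}
  cell(0,2) bcb: ∅
  cell(1,3) cbc: {S}
  cell(2,4) bcb: ∅
  cell(3,5) cbc: {S}
  cell(0,3) bcbc: {S}
  cell(1,4) cbcb: ∅
  cell(2,5) bcbc: {S}
  cell(0,4) bcbcb: ∅
  cell(1,5) cbcbc: {S}
  cell(0,5) bcbcbc: {S}

S ∈ T[0,5] ⇒ YES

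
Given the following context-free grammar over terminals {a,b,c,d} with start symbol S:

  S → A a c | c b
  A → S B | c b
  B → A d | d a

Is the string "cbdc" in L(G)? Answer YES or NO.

CNF form of G:
  S -> A X4 | T0 T1
  A -> S B | T0 T1
  B -> A T2 | T2 T3
  T0 -> c
  T1 -> b
  T2 -> d
  T3 -> a
  X4 -> T3 T0

CYK table (by increasing span):
  cell(0,0) c: {T0}  orig:{}
  cell(1,1) b: {T1}  orig:{}
  cell(2,2) d: {T2}  orig:{}
  cell(3,3) c: {T0}  orig:{}
  cell(0,1) cb: {A,S}
  cell(1,2) bd: ∅
  cell(2,3) dc: ∅
  cell(0,2) cbd: {B}
  cell(1,3) bdc: ∅
  cell(0,3) cbdc: ∅

S ∉ T[0,3] ⇒ NO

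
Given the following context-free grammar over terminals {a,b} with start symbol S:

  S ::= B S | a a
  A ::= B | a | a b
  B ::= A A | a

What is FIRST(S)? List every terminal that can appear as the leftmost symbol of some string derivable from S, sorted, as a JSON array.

FIRST sets, iterate to fixpoint:
round 1:
  A via A→a: +{a}
  B via B→A A: +{a}
  S via S→B S: +{a}
  S: {a}  A: {a}  B: {a}
round 2: (no change)
  S: {a}  A: {a}  B: {a}

FIRST(S) = ["a"]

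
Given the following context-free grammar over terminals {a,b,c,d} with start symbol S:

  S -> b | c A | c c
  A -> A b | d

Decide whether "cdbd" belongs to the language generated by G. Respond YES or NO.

CNF form of G:
  S -> T1 A | T1 T1 | b
  A -> A T0 | d
  T0 -> b
  T1 -> c

CYK table (by increasing span):
  T[0,0] 'c' = {T1}  orig:{}
  T[1,1] 'd' = {A}
  T[2,2] 'b' = {S,T0}  orig:{S}
  T[3,3] 'd' = {A}
  T[0,1] 'cd' = {S}
  T[1,2] 'db' = {A}
  T[2,3] 'bd' = ∅
  T[0,2] 'cdb' = {S}
  T[1,3] 'dbd' = ∅
  T[0,3] 'cdbd' = ∅

S ∉ T[0,3] ⇒ NO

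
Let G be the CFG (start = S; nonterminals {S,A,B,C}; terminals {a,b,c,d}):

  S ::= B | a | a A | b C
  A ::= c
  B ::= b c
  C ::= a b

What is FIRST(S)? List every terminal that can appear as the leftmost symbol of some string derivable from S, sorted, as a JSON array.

Compute FIRST by fixpoint:
pass 1:
  A via A→c: +{c}
  B via B→b c: +{b}
  C via C→a b: +{a}
  S via S→B: +{b}
  S via S→a: +{a}
  FIRST[S]={a,b}  FIRST[A]={c}  FIRST[B]={b}  FIRST[C]={a}
pass 2: (stable)
  FIRST[S]={a,b}  FIRST[A]={c}  FIRST[B]={b}  FIRST[C]={a}

FIRST(S) = ["a", "b"]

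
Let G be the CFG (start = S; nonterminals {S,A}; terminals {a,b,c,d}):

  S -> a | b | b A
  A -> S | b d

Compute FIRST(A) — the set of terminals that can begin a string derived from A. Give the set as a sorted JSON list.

Compute FIRST by fixpoint:
iter 1:
  A via A→b d: +{b}
  S via S→a: +{a}
  S via S→b: +{b}
  S: {a,b}  A: {b}
iter 2:
  A via A→S: +{a}
  S: {a,b}  A: {a,b}
iter 3: (stable)
  S: {a,b}  A: {a,b}

FIRST(A) = ["a", "b"]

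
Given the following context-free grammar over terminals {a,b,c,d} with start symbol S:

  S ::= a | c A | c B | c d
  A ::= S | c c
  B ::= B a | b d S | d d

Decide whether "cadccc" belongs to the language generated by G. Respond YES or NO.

CNF form of G:
  S -> T0 A | T0 B | T0 T1 | a
  A -> T0 A | T0 B | T0 T0 | T0 T1 | a
  B -> B T2 | T1 T1 | T3 X4
  T0 -> c
  T1 -> d
  T2 -> a
  T3 -> b
  X4 -> T1 S

CYK fill:
  T[0,0] 'c' = {T0}  orig:{}
  T[1,1] 'a' = {A,S,T2}  orig:{A,S}
  T[2,2] 'd' = {T1}  orig:{}
  T[3,3] 'c' = {T0}  orig:{}
  T[4,4] 'c' = {T0}  orig:{}
  T[5,5] 'c' = {T0}  orig:{}
  T[0,1] 'ca' = {A,S}
  T[1,2] 'ad' = ∅
  T[2,3] 'dc' = ∅
  T[3,4] 'cc' = {A}
  T[4,5] 'cc' = {A}
  T[0,2] 'cad' = ∅
  T[1,3] 'adc' = ∅
  T[2,4] 'dcc' = ∅
  T[3,5] 'ccc' = {A,S}
  T[0,3] 'cadc' = ∅
  T[1,4] 'adcc' = ∅
  T[2,5] 'dccc' = {X4}  orig:{}
  T[0,4] 'cadcc' = ∅
  T[1,5] 'adccc' = ∅
  T[0,5] 'cadccc' = ∅

S ∉ T[0,5] ⇒ NO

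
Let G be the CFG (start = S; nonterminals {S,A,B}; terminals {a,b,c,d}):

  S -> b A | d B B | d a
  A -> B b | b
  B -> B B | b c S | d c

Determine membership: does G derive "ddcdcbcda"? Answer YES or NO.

CNF form of G:
  S -> T0 A | T2 T3 | T2 X5
  A -> B T0 | b
  B -> B B | T0 X4 | T2 T1
  T0 -> b
  T1 -> c
  T2 -> d
  T3 -> a
  X4 -> T1 S
  X5 -> B B

Fill CYK table bottom-up:
  cell(0,0) d: {T2}  orig:{}
  cell(1,1) d: {T2}  orig:{}
  cell(2,2) c: {T1}  orig:{}
  cell(3,3) d: {T2}  orig:{}
  cell(4,4) c: {T1}  orig:{}
  cell(5,5) b: {A,T0}  orig:{A}
  cell(6,6) c: {T1}  orig:{}
  cell(7,7) d: {T2}  orig:{}
  cell(8,8) a: {T3}  orig:{}
  cell(0,1) dd: ∅
  cell(1,2) dc: {B}
  cell(2,3) cd: ∅
  cell(3,4) dc: {B}
  cell(4,5) cb: ∅
  cell(5,6) bc: ∅
  cell(6,7) cd: ∅
  cell(7,8) da: {S}
  cell(0,2) ddc: ∅
  cell(1,3) dcd: ∅
  cell(2,4) cdc: ∅
  cell(3,5) dcb: {A}
  cell(4,6) cbc: ∅
  cell(5,7) bcd: ∅
  cell(6,8) cda: {X4}  orig:{}
  cell(0,3) ddcd: ∅
  cell(1,4) dcdc: {B,X5}  orig:{B}
  cell(2,5) cdcb: ∅
  cell(3,6) dcbc: ∅
  cell(4,7) cbcd: ∅
  cell(5,8) bcda: {B}
  cell(0,4) ddcdc: {S}
  cell(1,5) dcdcb: {A}
  cell(2,6) cdcbc: ∅
  cell(3,7) dcbcd: ∅
  cell(4,8) cbcda: ∅
  cell(0,5) ddcdcb: ∅
  cell(1,6) dcdcbc: ∅
  cell(2,7) cdcbcd: ∅
  cell(3,8) dcbcda: {B,X5}  orig:{B}
  cell(0,6) ddcdcbc: ∅
  cell(1,7) dcdcbcd: ∅
  cell(2,8) cdcbcda: ∅
  cell(0,7) ddcdcbcd: ∅
  cell(1,8) dcdcbcda: {B,X5}  orig:{B}
  cell(0,8) ddcdcbcda: {S}

S ∈ T[0,8] ⇒ YES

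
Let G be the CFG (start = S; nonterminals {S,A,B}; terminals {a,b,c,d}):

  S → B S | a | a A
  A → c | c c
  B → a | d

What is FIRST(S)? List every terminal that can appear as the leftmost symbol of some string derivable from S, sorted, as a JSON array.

FIRST sets, iterate to fixpoint:
pass 1:
  A via A→c: +{c}
  B via B→a: +{a}
  B via B→d: +{d}
  S via S→B S: +{a,d}
  S: {a,d}  A: {c}  B: {a,d}
pass 2: (no change)
  S: {a,d}  A: {c}  B: {a,d}

FIRST(S) = ["a", "d"]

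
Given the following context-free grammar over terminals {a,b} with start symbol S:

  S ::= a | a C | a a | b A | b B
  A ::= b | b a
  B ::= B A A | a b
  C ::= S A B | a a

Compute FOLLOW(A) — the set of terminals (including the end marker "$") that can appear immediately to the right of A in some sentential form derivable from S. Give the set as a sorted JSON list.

FIRST iteration:
[1]
  A via A→b: +{b}
  B via B→a b: +{a}
  C via C→a a: +{a}
  S via S→a: +{a}
  S via S→b A: +{b}
  S: {a,b}  A: {b}  B: {a}  C: {a}
[2]
  C via C→S A B: +{b}
  S: {a,b}  A: {b}  B: {a}  C: {a,b}
[3] (stable)
  S: {a,b}  A: {b}  B: {a}  C: {a,b}

FOLLOW sets:
seed FOLLOW(S) with $
round 1:
  B→B A A: FOLLOW(B) ⊇ FIRST(A) = {b}; new: +{b}
  B→B A A: FOLLOW(A) ⊇ FIRST(A) = {b}; new: +{b}
  C→S A B: FOLLOW(S) ⊇ FIRST(A) = {b}; new: +{b}
  C→S A B: FOLLOW(A) ⊇ FIRST(B) = {a}; new: +{a}
  S→a C: FOLLOW(C) ⊇ FOLLOW(S) ⊇ {$,b}; new: +{$,b}
  S→b A: FOLLOW(A) ⊇ FOLLOW(S) ⊇ {$,b}; new: +{$}
  S→b B: FOLLOW(B) ⊇ FOLLOW(S) ⊇ {$,b}; new: +{$}
  S: {$,b}  A: {$,a,b}  B: {$,b}  C: {$,b}
round 2: (stable)
  S: {$,b}  A: {$,a,b}  B: {$,b}  C: {$,b}

FOLLOW(A) = ["$", "a", "b"]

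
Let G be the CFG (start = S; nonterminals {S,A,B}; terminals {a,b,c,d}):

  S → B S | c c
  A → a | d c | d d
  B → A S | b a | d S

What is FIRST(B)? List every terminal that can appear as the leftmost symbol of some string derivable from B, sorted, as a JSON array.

Compute FIRST by fixpoint:
[1]
  A via A→a: +{a}
  A via A→d c: +{d}
  B via B→A S: +{a,d}
  B via B→b a: +{b}
  S via S→B S: +{a,b,d}
  S via S→c c: +{c}
  FIRST(S)={a,b,c,d}  FIRST(A)={a,d}  FIRST(B)={a,b,d}
[2] (stable)
  FIRST(S)={a,b,c,d}  FIRST(A)={a,d}  FIRST(B)={a,b,d}

FIRST(B) = ["a", "b", "d"]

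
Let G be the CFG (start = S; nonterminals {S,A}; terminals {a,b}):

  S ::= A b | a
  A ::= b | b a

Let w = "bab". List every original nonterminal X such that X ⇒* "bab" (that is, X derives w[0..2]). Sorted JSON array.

CNF form of G:
  S -> A T0 | a
  A -> T0 T1 | b
  T0 -> b
  T1 -> a

CYK fill — only the sub-triangle for w[0..2]:
  [0..0]={A,T0}  "b"  orig:{A}
  [1..1]={S,T1}  "a"  orig:{S}
  [2..2]={A,T0}  "b"  orig:{A}
  [0..1]={A}  "ba"
  [1..2]=∅  "ab"
  [0..2]={S}  "bab"

Original NTs in T[0,2] deriving "bab": ["S"]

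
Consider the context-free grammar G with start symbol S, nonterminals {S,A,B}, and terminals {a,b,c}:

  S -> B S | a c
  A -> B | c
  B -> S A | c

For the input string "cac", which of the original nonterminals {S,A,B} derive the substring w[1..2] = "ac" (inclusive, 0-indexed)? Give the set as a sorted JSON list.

Convert to CNF:
  S -> B S | T0 T1
  A -> S A | c
  B -> S A | c
  T0 -> a
  T1 -> c

Fill CYK table bottom-up — only the sub-triangle for w[1..2]:
  [1..1]={T0}  "a"  orig:{}
  [2..2]={A,B,T1}  "c"  orig:{A,B}
  [1..2]={S}  "ac"

Original NTs in T[1,2] deriving "ac": ["S"]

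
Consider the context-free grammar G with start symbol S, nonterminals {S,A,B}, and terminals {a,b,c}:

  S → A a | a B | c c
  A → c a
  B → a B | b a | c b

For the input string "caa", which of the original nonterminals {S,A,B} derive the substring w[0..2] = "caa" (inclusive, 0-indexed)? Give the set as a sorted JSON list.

CNF form of G:
  S -> A T1 | T0 T0 | T1 B
  A -> T0 T1
  B -> T0 T2 | T1 B | T2 T1
  T0 -> c
  T1 -> a
  T2 -> b

Fill CYK table bottom-up, restricted to cells inside w[0..2]:
  cell(0,0) c: {T0}  orig:{}
  cell(1,1) a: {T1}  orig:{}
  cell(2,2) a: {T1}  orig:{}
  cell(0,1) ca: {A}
  cell(1,2) aa: ∅
  cell(0,2) caa: {S}

Original NTs in T[0,2] deriving "caa": ["S"]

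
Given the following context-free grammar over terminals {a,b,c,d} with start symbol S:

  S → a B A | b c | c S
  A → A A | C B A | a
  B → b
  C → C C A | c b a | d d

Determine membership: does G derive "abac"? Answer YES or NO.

CNF form of G:
  S -> T0 S | T1 T0 | T2 X7
  A -> A A | C X4 | a
  B -> b
  C -> C X5 | T0 X6 | T3 T3
  T0 -> c
  T1 -> b
  T2 -> a
  T3 -> d
  X4 -> B A
  X5 -> C A
  X6 -> T1 T2
  X7 -> B A

Fill CYK table bottom-up:
  T[0,0] 'a' = {A,T2}  orig:{A}
  T[1,1] 'b' = {B,T1}  orig:{B}
  T[2,2] 'a' = {A,T2}  orig:{A}
  T[3,3] 'c' = {T0}  orig:{}
  T[0,1] 'ab' = ∅
  T[1,2] 'ba' = {X4,X6,X7}  orig:{}
  T[2,3] 'ac' = ∅
  T[0,2] 'aba' = {S}
  T[1,3] 'bac' = ∅
  T[0,3] 'abac' = ∅

S ∉ T[0,3] ⇒ NO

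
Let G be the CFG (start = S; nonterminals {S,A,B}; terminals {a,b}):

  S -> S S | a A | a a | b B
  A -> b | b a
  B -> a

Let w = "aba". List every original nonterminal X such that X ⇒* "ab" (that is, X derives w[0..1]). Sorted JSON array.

Convert to CNF:
  S -> S S | T0 B | T1 A | T1 T1
  A -> T0 T1 | b
  B -> a
  T0 -> b
  T1 -> a

CYK table (by increasing span) (cells [i..j] with 0 ≤ i ≤ j ≤ 1 only):
  [0..0]={B,T1}  "a"  orig:{B}
  [1..1]={A,T0}  "b"  orig:{A}
  [0..1]={S}  "ab"

Original NTs in T[0,1] deriving "ab": ["S"]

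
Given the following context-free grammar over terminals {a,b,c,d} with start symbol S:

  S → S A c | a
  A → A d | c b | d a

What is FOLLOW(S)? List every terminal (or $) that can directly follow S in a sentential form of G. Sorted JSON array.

FIRST sets, iterate to fixpoint:
[1]
  A via A→c b: +{c}
  A via A→d a: +{d}
  S via S→a: +{a}
  FIRST[S]={a}  FIRST[A]={c,d}
[2] (stable)
  FIRST[S]={a}  FIRST[A]={c,d}

FOLLOW iteration:
initialize: $ ∈ FOLLOW(S)
iter 1:
  A→A d: FOLLOW(A) ⊇ FIRST(d) = {d}; new: +{d}
  S→S A c: FOLLOW(S) ⊇ FIRST(A) = {c,d}; new: +{c,d}
  S→S A c: FOLLOW(A) ⊇ FIRST(c) = {c}; new: +{c}
  FOLLOW(S)={$,c,d}  FOLLOW(A)={c,d}
iter 2: done
  FOLLOW(S)={$,c,d}  FOLLOW(A)={c,d}

FOLLOW(S) = ["$", "c", "d"]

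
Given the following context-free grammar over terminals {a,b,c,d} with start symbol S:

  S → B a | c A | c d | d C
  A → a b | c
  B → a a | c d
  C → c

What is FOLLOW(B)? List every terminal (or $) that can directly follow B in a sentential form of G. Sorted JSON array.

Compute FIRST by fixpoint:
iter 1:
  A via A→a b: +{a}
  A via A→c: +{c}
  B via B→a a: +{a}
  B via B→c d: +{c}
  C via C→c: +{c}
  S via S→B a: +{a,c}
  S via S→d C: +{d}
  FIRST(S)={a,c,d}  FIRST(A)={a,c}  FIRST(B)={a,c}  FIRST(C)={c}
iter 2: — fixpoint
  FIRST(S)={a,c,d}  FIRST(A)={a,c}  FIRST(B)={a,c}  FIRST(C)={c}

FOLLOW sets:
initialize: $ ∈ FOLLOW(S)
round 1:
  S→B a: FOLLOW(B) ⊇ FIRST(a) = {a}; new: +{a}
  S→c A: FOLLOW(A) ⊇ FOLLOW(S) ⊇ {$}; new: +{$}
  S→d C: FOLLOW(C) ⊇ FOLLOW(S) ⊇ {$}; new: +{$}
  FOLLOW(S)={$}  FOLLOW(A)={$}  FOLLOW(B)={a}  FOLLOW(C)={$}
round 2: done
  FOLLOW(S)={$}  FOLLOW(A)={$}  FOLLOW(B)={a}  FOLLOW(C)={$}

FOLLOW(B) = ["a"]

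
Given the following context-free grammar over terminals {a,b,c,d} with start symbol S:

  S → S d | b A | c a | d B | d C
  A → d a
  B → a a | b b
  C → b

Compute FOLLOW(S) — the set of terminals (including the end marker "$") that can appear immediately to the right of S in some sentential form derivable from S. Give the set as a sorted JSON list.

FIRST sets, iterate to fixpoint:
iter 1:
  A via A→d a: +{d}
  B via B→a a: +{a}
  B via B→b b: +{b}
  C via C→b: +{b}
  S via S→b A: +{b}
  S via S→c a: +{c}
  S via S→d B: +{d}
  FIRST(S)={b,c,d}  FIRST(A)={d}  FIRST(B)={a,b}  FIRST(C)={b}
iter 2: (stable)
  FIRST(S)={b,c,d}  FIRST(A)={d}  FIRST(B)={a,b}  FIRST(C)={b}

FOLLOW sets:
FOLLOW(S) := {$}
[1]
  S→S d: FOLLOW(S) ⊇ FIRST(d) = {d}; new: +{d}
  S→b A: FOLLOW(A) ⊇ FOLLOW(S) ⊇ {$,d}; new: +{$,d}
  S→d B: FOLLOW(B) ⊇ FOLLOW(S) ⊇ {$,d}; new: +{$,d}
  S→d C: FOLLOW(C) ⊇ FOLLOW(S) ⊇ {$,d}; new: +{$,d}
  FOLLOW[S]={$,d}  FOLLOW[A]={$,d}  FOLLOW[B]={$,d}  FOLLOW[C]={$,d}
[2] done
  FOLLOW[S]={$,d}  FOLLOW[A]={$,d}  FOLLOW[B]={$,d}  FOLLOW[C]={$,d}

FOLLOW(S) = ["$", "d"]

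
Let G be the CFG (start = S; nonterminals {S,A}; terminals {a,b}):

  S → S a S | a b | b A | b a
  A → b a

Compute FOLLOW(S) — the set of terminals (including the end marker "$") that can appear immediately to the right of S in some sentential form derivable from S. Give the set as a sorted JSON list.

FIRST iteration:
pass 1:
  A via A→b a: +{b}
  S via S→a b: +{a}
  S via S→b A: +{b}
  FIRST(S)={a,b}  FIRST(A)={b}
pass 2: (no change)
  FIRST(S)={a,b}  FIRST(A)={b}

FOLLOW sets:
seed FOLLOW(S) with $
iter 1:
  S→S a S: FOLLOW(S) ⊇ FIRST(a) = {a}; new: +{a}
  S→b A: FOLLOW(A) ⊇ FOLLOW(S) ⊇ {$,a}; new: +{$,a}
  S: {$,a}  A: {$,a}
iter 2: (stable)
  S: {$,a}  A: {$,a}

FOLLOW(S) = ["$", "a"]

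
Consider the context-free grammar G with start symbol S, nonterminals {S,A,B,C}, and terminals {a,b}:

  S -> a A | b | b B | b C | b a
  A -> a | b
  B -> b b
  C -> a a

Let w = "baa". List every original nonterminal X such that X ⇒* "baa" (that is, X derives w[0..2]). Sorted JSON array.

Convert to CNF:
  S -> T0 B | T0 C | T0 T1 | T1 A | b
  A -> a | b
  B -> T0 T0
  C -> T1 T1
  T0 -> b
  T1 -> a

Fill CYK table bottom-up (cells [i..j] with 0 ≤ i ≤ j ≤ 2 only):
  T[0,0] 'b' = {A,S,T0}  orig:{A,S}
  T[1,1] 'a' = {A,T1}  orig:{A}
  T[2,2] 'a' = {A,T1}  orig:{A}
  T[0,1] 'ba' = {S}
  T[1,2] 'aa' = {C,S}
  T[0,2] 'baa' = {S}

Original NTs in T[0,2] deriving "baa": ["S"]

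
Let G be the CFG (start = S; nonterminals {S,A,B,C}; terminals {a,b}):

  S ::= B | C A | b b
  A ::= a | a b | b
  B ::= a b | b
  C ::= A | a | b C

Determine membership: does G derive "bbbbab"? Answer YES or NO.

Convert to CNF:
  S -> C A | T0 T1 | T1 T1 | b
  A -> T0 T1 | a | b
  B -> T0 T1 | b
  C -> T0 T1 | T1 C | a | b
  T0 -> a
  T1 -> b

Fill CYK table bottom-up:
  cell(0,0) b: {A,B,C,S,T1}  orig:{A,B,C,S}
  cell(1,1) b: {A,B,C,S,T1}  orig:{A,B,C,S}
  cell(2,2) b: {A,B,C,S,T1}  orig:{A,B,C,S}
  cell(3,3) b: {A,B,C,S,T1}  orig:{A,B,C,S}
  cell(4,4) a: {A,C,T0}  orig:{A,C}
  cell(5,5) b: {A,B,C,S,T1}  orig:{A,B,C,S}
  cell(0,1) bb: {C,S}
  cell(1,2) bb: {C,S}
  cell(2,3) bb: {C,S}
  cell(3,4) ba: {C,S}
  cell(4,5) ab: {A,B,C,S}
  cell(0,2) bbb: {C,S}
  cell(1,3) bbb: {C,S}
  cell(2,4) bba: {C,S}
  cell(3,5) bab: {C,S}
  cell(0,3) bbbb: {C,S}
  cell(1,4) bbba: {C,S}
  cell(2,5) bbab: {C,S}
  cell(0,4) bbbba: {C,S}
  cell(1,5) bbbab: {C,S}
  cell(0,5) bbbbab: {C,S}

S ∈ T[0,5] ⇒ YES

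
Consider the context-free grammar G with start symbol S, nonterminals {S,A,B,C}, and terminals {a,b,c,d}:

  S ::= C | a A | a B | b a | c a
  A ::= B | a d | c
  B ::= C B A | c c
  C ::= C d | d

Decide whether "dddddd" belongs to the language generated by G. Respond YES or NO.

CNF form of G:
  S -> C T1 | T0 A | T0 B | T2 T0 | T3 T0 | d
  A -> C X4 | T0 T1 | T2 T2 | c
  B -> C X5 | T2 T2
  C -> C T1 | d
  T0 -> a
  T1 -> d
  T2 -> c
  T3 -> b
  X4 -> B A
  X5 -> B A

Fill CYK table bottom-up:
  T[0,0] 'd' = {C,S,T1}  orig:{C,S}
  T[1,1] 'd' = {C,S,T1}  orig:{C,S}
  T[2,2] 'd' = {C,S,T1}  orig:{C,S}
  T[3,3] 'd' = {C,S,T1}  orig:{C,S}
  T[4,4] 'd' = {C,S,T1}  orig:{C,S}
  T[5,5] 'd' = {C,S,T1}  orig:{C,S}
  T[0,1] 'dd' = {C,S}
  T[1,2] 'dd' = {C,S}
  T[2,3] 'dd' = {C,S}
  T[3,4] 'dd' = {C,S}
  T[4,5] 'dd' = {C,S}
  T[0,2] 'ddd' = {C,S}
  T[1,3] 'ddd' = {C,S}
  T[2,4] 'ddd' = {C,S}
  T[3,5] 'ddd' = {C,S}
  T[0,3] 'dddd' = {C,S}
  T[1,4] 'dddd' = {C,S}
  T[2,5] 'dddd' = {C,S}
  T[0,4] 'ddddd' = {C,S}
  T[1,5] 'ddddd' = {C,S}
  T[0,5] 'dddddd' = {C,S}

S ∈ T[0,5] ⇒ YES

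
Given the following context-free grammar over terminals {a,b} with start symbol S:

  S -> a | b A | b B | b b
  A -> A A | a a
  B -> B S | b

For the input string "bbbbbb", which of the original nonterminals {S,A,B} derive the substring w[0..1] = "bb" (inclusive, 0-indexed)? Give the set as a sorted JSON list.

Convert to CNF:
  S -> T1 A | T1 B | T1 T1 | a
  A -> A A | T0 T0
  B -> B S | b
  T0 -> a
  T1 -> b

Fill CYK table bottom-up — only the sub-triangle for w[0..1]:
  T[0,0] 'b' = {B,T1}  orig:{B}
  T[1,1] 'b' = {B,T1}  orig:{B}
  T[0,1] 'bb' = {S}

Original NTs in T[0,1] deriving "bb": ["S"]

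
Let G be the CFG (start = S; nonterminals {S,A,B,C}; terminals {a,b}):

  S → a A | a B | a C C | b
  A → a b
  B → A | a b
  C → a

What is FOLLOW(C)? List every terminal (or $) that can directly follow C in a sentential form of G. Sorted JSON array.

FIRST sets, iterate to fixpoint:
round 1:
  A via A→a b: +{a}
  B via B→A: +{a}
  C via C→a: +{a}
  S via S→a A: +{a}
  S via S→b: +{b}
  FIRST(S)={a,b}  FIRST(A)={a}  FIRST(B)={a}  FIRST(C)={a}
round 2: done
  FIRST(S)={a,b}  FIRST(A)={a}  FIRST(B)={a}  FIRST(C)={a}

FOLLOW sets:
seed FOLLOW(S) with $
[1]
  S→a A: FOLLOW(A) ⊇ FOLLOW(S) ⊇ {$}; new: +{$}
  S→a B: FOLLOW(B) ⊇ FOLLOW(S) ⊇ {$}; new: +{$}
  S→a C C: FOLLOW(C) ⊇ FIRST(C) = {a}; new: +{a}
  S→a C C: FOLLOW(C) ⊇ FOLLOW(S) ⊇ {$}; new: +{$}
  FOLLOW(S)={$}  FOLLOW(A)={$}  FOLLOW(B)={$}  FOLLOW(C)={$,a}
[2] — fixpoint
  FOLLOW(S)={$}  FOLLOW(A)={$}  FOLLOW(B)={$}  FOLLOW(C)={$,a}

FOLLOW(C) = ["$", "a"]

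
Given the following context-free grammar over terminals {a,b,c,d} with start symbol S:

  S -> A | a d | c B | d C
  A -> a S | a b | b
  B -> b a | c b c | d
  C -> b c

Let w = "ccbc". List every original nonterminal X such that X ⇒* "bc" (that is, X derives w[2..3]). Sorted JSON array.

CNF form of G:
  S -> T0 S | T0 T1 | T0 T3 | T2 B | T3 C | b
  A -> T0 S | T0 T1 | b
  B -> T1 T0 | T2 X4 | d
  C -> T1 T2
  T0 -> a
  T1 -> b
  T2 -> c
  T3 -> d
  X4 -> T1 T2

Fill CYK table bottom-up — only the sub-triangle for w[2..3]:
  [2..2]={A,S,T1}  "b"  orig:{A,S}
  [3..3]={T2}  "c"  orig:{}
  [2..3]={C,X4}  "bc"  orig:{C}

Original NTs in T[2,3] deriving "bc": ["C"]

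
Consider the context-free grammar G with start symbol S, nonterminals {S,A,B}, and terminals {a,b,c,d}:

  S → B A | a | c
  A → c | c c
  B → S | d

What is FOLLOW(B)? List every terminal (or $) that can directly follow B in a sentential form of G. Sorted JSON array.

FIRST iteration:
pass 1:
  A via A→c: +{c}
  B via B→d: +{d}
  S via S→B A: +{d}
  S via S→a: +{a}
  S via S→c: +{c}
  S: {a,c,d}  A: {c}  B: {d}
pass 2:
  B via B→S: +{a,c}
  S: {a,c,d}  A: {c}  B: {a,c,d}
pass 3: (no change)
  S: {a,c,d}  A: {c}  B: {a,c,d}

FOLLOW iteration:
seed FOLLOW(S) with $
[1]
  S→B A: FOLLOW(B) ⊇ FIRST(A) = {c}; new: +{c}
  S→B A: FOLLOW(A) ⊇ FOLLOW(S) ⊇ {$}; new: +{$}
  FOLLOW[S]={$}  FOLLOW[A]={$}  FOLLOW[B]={c}
[2]
  B→S: FOLLOW(S) ⊇ FOLLOW(B) ⊇ {c}; new: +{c}
  S→B A: FOLLOW(A) ⊇ FOLLOW(S) ⊇ {$,c}; new: +{c}
  FOLLOW[S]={$,c}  FOLLOW[A]={$,c}  FOLLOW[B]={c}
[3] done
  FOLLOW[S]={$,c}  FOLLOW[A]={$,c}  FOLLOW[B]={c}

FOLLOW(B) = ["c"]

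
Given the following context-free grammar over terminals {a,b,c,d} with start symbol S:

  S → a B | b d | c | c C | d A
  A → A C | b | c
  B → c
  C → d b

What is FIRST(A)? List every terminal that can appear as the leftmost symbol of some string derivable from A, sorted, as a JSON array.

FIRST iteration:
[1]
  A via A→b: +{b}
  A via A→c: +{c}
  B via B→c: +{c}
  C via C→d b: +{d}
  S via S→a B: +{a}
  S via S→b d: +{b}
  S via S→c: +{c}
  S via S→d A: +{d}
  FIRST[S]={a,b,c,d}  FIRST[A]={b,c}  FIRST[B]={c}  FIRST[C]={d}
[2] (stable)
  FIRST[S]={a,b,c,d}  FIRST[A]={b,c}  FIRST[B]={c}  FIRST[C]={d}

FIRST(A) = ["b", "c"]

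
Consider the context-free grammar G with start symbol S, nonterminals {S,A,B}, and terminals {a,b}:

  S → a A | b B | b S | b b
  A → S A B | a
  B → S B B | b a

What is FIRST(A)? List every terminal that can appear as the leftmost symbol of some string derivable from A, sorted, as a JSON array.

FIRST sets, iterate to fixpoint:
iter 1:
  A via A→a: +{a}
  B via B→b a: +{b}
  S via S→a A: +{a}
  S via S→b B: +{b}
  FIRST[S]={a,b}  FIRST[A]={a}  FIRST[B]={b}
iter 2:
  A via A→S A B: +{b}
  B via B→S B B: +{a}
  FIRST[S]={a,b}  FIRST[A]={a,b}  FIRST[B]={a,b}
iter 3: done
  FIRST[S]={a,b}  FIRST[A]={a,b}  FIRST[B]={a,b}

FIRST(A) = ["a", "b"]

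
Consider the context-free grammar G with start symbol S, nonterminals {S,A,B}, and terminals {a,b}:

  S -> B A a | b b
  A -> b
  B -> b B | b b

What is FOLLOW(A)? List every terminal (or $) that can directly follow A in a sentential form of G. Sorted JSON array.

Compute FIRST by fixpoint:
round 1:
  A via A→b: +{b}
  B via B→b B: +{b}
  S via S→B A a: +{b}
  S: {b}  A: {b}  B: {b}
round 2: done
  S: {b}  A: {b}  B: {b}

FOLLOW sets:
FOLLOW(S) := {$}
[1]
  S→B A a: FOLLOW(B) ⊇ FIRST(A) = {b}; new: +{b}
  S→B A a: FOLLOW(A) ⊇ FIRST(a) = {a}; new: +{a}
  FOLLOW(S)={$}  FOLLOW(A)={a}  FOLLOW(B)={b}
[2] — fixpoint
  FOLLOW(S)={$}  FOLLOW(A)={a}  FOLLOW(B)={b}

FOLLOW(A) = ["a"]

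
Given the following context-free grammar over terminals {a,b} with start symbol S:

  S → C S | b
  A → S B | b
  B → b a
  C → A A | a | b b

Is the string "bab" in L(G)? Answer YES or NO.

CNF form of G:
  S -> C S | b
  A -> S B | b
  B -> T0 T1
  C -> A A | T0 T0 | a
  T0 -> b
  T1 -> a

CYK fill:
  cell(0,0) b: {A,S,T0}  orig:{A,S}
  cell(1,1) a: {C,T1}  orig:{C}
  cell(2,2) b: {A,S,T0}  orig:{A,S}
  cell(0,1) ba: {B}
  cell(1,2) ab: {S}
  cell(0,2) bab: ∅

S ∉ T[0,2] ⇒ NO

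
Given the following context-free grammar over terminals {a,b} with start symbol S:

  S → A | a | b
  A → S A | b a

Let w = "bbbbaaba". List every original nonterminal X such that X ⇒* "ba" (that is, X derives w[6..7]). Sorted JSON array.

CNF form of G:
  S -> S A | T0 T1 | a | b
  A -> S A | T0 T1
  T0 -> b
  T1 -> a

Fill CYK table bottom-up, restricted to cells inside w[6..7]:
  T[6,6] 'b' = {S,T0}  orig:{S}
  T[7,7] 'a' = {S,T1}  orig:{S}
  T[6,7] 'ba' = {A,S}

Original NTs in T[6,7] deriving "ba": ["A", "S"]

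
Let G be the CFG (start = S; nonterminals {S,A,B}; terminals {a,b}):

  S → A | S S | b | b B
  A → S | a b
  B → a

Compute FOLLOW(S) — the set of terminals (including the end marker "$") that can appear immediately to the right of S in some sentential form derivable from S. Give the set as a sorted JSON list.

FIRST iteration:
iter 1:
  A via A→a b: +{a}
  B via B→a: +{a}
  S via S→A: +{a}
  S via S→b: +{b}
  FIRST(S)={a,b}  FIRST(A)={a}  FIRST(B)={a}
iter 2:
  A via A→S: +{b}
  FIRST(S)={a,b}  FIRST(A)={a,b}  FIRST(B)={a}
iter 3: (no change)
  FIRST(S)={a,b}  FIRST(A)={a,b}  FIRST(B)={a}

FOLLOW sets:
seed FOLLOW(S) with $
pass 1:
  S→A: FOLLOW(A) ⊇ FOLLOW(S) ⊇ {$}; new: +{$}
  S→S S: FOLLOW(S) ⊇ FIRST(S) = {a,b}; new: +{a,b}
  S→b B: FOLLOW(B) ⊇ FOLLOW(S) ⊇ {$,a,b}; new: +{$,a,b}
  FOLLOW[S]={$,a,b}  FOLLOW[A]={$}  FOLLOW[B]={$,a,b}
pass 2:
  S→A: FOLLOW(A) ⊇ FOLLOW(S) ⊇ {$,a,b}; new: +{a,b}
  FOLLOW[S]={$,a,b}  FOLLOW[A]={$,a,b}  FOLLOW[B]={$,a,b}
pass 3: done
  FOLLOW[S]={$,a,b}  FOLLOW[A]={$,a,b}  FOLLOW[B]={$,a,b}

FOLLOW(S) = ["$", "a", "b"]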